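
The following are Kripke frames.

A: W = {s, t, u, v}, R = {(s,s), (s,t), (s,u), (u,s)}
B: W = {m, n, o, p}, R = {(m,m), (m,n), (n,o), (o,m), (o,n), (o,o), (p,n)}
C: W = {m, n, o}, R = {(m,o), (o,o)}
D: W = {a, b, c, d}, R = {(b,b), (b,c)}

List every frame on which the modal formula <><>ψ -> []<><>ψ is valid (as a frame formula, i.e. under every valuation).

B, C

This is the axiom for a generalized confluence (Geach) condition; its first-order frame correspondent is forall x forall y forall z ((x R^2 y & xRz) -> exists w (y = w & z R^2 w)).
A: fails — sR²s, sRt but no w with s=w and tR²w.
B: ✓.
C: ✓.
D: fails — bR²b, bRc but no w with b=w and cR²w.
Valid on: B, C.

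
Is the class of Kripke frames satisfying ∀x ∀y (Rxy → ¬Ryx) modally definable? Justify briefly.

Not definable by any modal formula

If a class were modally definable it would be closed under surjective bounded morphisms (Goldblatt–Thomason).
The 4-cycle (worlds a,b,c,d with a→b→c→d→a) is asymmetric. Mapping every world to a single reflexive point • is a surjective bounded morphism, and the reflexive point is not asymmetric (R•• but asymmetry requires ¬R••).
So no modal formula (or set of formulas) defines exactly the asymmetric frames.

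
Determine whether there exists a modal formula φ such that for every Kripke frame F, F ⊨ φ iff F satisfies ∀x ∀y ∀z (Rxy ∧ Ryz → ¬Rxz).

Not definable by any modal formula

Any modally definable frame class is closed under surjective bounded morphisms.
The 3-cycle (worlds 0,1,2 with 0→1→2→0) is intransitive. Mapping every world to a single reflexive point • is a surjective bounded morphism; the reflexive point is not intransitive (R••∧R•• but R••).
So the class is not modally definable.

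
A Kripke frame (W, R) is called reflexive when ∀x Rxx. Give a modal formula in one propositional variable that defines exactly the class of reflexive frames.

□p → p

A defining formula is □p → p (the T axiom).
Suppose □p→p is valid. At any x set V(p)={w : Rxw}. Then □p holds at x, so p holds at x, i.e. Rxx.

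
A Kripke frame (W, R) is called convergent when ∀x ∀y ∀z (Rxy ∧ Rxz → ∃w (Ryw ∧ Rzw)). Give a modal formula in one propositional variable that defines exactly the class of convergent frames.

This is convergence; the standard corresponding axiom is .2: ◇□r → □◇r.

◇□r → □◇r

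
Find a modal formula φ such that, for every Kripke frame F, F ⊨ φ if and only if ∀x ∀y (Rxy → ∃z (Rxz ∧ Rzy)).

This is density; the standard corresponding axiom is C4: □□p → □p.

□□p → □p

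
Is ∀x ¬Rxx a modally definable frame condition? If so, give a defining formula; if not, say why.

If a class were modally definable it would be closed under surjective bounded morphisms (Goldblatt–Thomason).
The 3-cycle (worlds w0,w1,w2 with w0→w1→w2→w0) is irreflexive, and the map sending every world to a single reflexive point • is a surjective bounded morphism (forth: every edge maps to (•,•); back: every world has a successor). So any modal formula valid on the 3-cycle is also valid on the reflexive point, which is not irreflexive.
So the class is not modally definable.

Not modally definable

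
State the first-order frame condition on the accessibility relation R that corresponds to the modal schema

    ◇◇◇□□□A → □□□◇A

∀x ∀y ∀z ((xR³y ∧ xR³z) → ∃w (yR³w ∧ zRw))

This is a Sahlqvist (Geach-type) schema ◇^3□^3A → □^3◇^1A.
Minimal-valuation argument: fix x; take any y with xR^3y and any z with xR^3z. Set V(A) to the set of worlds R-reachable from y in exactly 3 steps. Then □^3A holds at y, so the antecedent holds at x; validity forces ◇^1A at z, giving a w with zR^1w and yR^3w.
First-order correspondent: ∀x ∀y ∀z ((xR³y ∧ xR³z) → ∃w (yR³w ∧ zRw)).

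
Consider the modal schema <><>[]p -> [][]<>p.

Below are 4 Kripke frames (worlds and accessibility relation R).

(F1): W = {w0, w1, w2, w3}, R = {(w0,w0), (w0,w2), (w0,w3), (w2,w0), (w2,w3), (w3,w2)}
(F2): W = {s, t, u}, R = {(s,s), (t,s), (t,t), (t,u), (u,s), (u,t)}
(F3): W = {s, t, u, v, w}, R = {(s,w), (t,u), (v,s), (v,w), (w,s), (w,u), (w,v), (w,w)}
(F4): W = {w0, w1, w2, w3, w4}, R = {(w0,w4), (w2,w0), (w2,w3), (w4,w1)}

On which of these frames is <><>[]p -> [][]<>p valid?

(F2)

This is the axiom for a generalized confluence (Geach) condition; its first-order frame correspondent is forall x forall y forall z ((x R^2 y & x R^2 z) -> exists w (yRw & zRw)).
(F1): fails — w0R²w2, w0R²w3 but no w with w2Rw and w3Rw.
(F2): satisfies the condition.
(F3): fails — sR²s, sR²u but no w* with sRw* and uRw*.
(F4): fails — w0R²w1, w0R²w1 but no w with w1Rw and w1Rw.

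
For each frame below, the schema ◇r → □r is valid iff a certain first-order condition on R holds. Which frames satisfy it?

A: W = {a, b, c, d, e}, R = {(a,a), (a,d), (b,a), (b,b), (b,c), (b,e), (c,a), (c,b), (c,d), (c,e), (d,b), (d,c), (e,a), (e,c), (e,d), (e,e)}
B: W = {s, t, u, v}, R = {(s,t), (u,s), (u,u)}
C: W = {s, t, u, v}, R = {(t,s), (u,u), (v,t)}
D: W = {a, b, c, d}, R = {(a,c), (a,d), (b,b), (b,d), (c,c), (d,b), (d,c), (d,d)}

C

This is the axiom for partial functionality; its first-order frame correspondent is ∀x ∀y ∀z (Rxy ∧ Rxz → y = z).
A: fails — a sees both a and d.
B: fails — u sees both s and u.
C: holds.
D: fails — a sees both c and d.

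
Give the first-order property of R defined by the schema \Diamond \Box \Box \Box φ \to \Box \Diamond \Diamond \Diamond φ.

This is a Sahlqvist (Geach-type) schema ◇^1□^3φ → □^1◇^3φ.
First-order correspondent: \forall x \forall y \forall z ((xRy \wedge xRz) \to \exists w (y R^3 w \wedge z R^3 w)).

\forall x \forall y \forall z ((xRy \wedge xRz) \to \exists w (y R^3 w \wedge z R^3 w))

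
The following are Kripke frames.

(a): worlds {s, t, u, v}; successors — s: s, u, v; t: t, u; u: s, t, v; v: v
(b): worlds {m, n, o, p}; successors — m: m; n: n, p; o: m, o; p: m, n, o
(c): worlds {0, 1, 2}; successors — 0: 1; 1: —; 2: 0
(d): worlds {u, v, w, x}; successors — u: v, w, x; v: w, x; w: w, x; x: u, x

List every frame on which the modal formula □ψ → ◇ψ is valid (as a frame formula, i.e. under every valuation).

(a), (b), (d)

This is the axiom for seriality; its first-order frame correspondent is ∀x ∃y Rxy.
(a): ✓.
(b): ✓.
(c): fails — world 1 has no successor.
(d): ✓.
Valid on: (a), (b), (d).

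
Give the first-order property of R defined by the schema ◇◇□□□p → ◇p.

∀x ∀y (xR²y → ∃w (yR³w ∧ xRw))

This is a Sahlqvist (Geach-type) schema ◇^2□^3p → □^0◇^1p.
Minimal-valuation argument: fix x; take any y with xR^2y and any z with xR^0z. Set V(p) to the set of worlds R-reachable from y in exactly 3 steps. Then □^3p holds at y, so the antecedent holds at x; validity forces ◇^1p at z, giving a w with zR^1w and yR^3w.
First-order correspondent: ∀x ∀y (xR²y → ∃w (yR³w ∧ xRw)).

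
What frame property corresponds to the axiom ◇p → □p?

Suppose ◇p→□p is valid. Take Rxy, Rxz and set V(p)={y}. Then ◇p at x, so □p at x, so p at z, i.e. z=y.

partial functionality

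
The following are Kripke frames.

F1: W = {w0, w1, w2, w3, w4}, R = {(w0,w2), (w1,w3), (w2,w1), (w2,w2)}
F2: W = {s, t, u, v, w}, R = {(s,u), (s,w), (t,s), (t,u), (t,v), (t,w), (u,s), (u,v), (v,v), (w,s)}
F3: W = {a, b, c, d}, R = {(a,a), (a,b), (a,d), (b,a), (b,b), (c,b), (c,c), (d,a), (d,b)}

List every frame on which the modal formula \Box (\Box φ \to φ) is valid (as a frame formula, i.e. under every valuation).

Frame correspondent (Sahlqvist): \forall x \forall y (Rxy \to Ryy) — i.e. shift-reflexivity.
F1: fails — Rw1w3 but not Rw3w3.
F2: fails — Rus but not Rss.
F3: fails — Rad but not Rdd.

none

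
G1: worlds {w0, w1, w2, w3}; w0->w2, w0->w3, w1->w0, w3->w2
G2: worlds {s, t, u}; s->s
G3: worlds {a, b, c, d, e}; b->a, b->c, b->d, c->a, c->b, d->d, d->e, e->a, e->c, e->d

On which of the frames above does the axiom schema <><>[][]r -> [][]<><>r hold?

This is the axiom for a generalized confluence (Geach) condition; its first-order frame correspondent is forall x forall y forall z ((x R^2 y & x R^2 z) -> exists w (y R^2 w & z R^2 w)).
G1: fails — w0R²w2, w0R²w2 but no w with w2R²w and w2R²w.
G2: holds.
G3: fails — bR²a, bR²a but no w with aR²w and aR²w.

G2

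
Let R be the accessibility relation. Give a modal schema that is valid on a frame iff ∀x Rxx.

This is reflexivity; the standard corresponding axiom is T: □s → s.
Suppose □s→s is valid. At any x set V(s)={w : Rxw}. Then □s holds at x, so s holds at x, i.e. Rxx.

□s → s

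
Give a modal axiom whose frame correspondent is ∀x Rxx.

□s → s

The condition is reflexivity. The T schema □s → s defines it.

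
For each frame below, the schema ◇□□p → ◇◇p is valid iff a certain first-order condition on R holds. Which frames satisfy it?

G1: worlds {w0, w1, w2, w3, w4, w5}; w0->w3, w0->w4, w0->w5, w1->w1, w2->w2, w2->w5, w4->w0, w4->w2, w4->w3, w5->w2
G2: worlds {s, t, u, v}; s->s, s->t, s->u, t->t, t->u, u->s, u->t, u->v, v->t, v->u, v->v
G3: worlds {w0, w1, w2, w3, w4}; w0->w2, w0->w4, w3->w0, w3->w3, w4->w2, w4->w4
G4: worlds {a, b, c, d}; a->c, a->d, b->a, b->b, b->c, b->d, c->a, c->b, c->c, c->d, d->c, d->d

G2, G4

Frame correspondent (Sahlqvist): ∀x ∀y (xRy → ∃w (yR²w ∧ xR²w)) — i.e. a generalized confluence (Geach) condition.
G1: fails — w0Rw3 but no w with w3R²w and w0R²w.
G2: holds.
G3: fails — w0Rw2 but no w with w2R²w and w0R²w.
G4: holds.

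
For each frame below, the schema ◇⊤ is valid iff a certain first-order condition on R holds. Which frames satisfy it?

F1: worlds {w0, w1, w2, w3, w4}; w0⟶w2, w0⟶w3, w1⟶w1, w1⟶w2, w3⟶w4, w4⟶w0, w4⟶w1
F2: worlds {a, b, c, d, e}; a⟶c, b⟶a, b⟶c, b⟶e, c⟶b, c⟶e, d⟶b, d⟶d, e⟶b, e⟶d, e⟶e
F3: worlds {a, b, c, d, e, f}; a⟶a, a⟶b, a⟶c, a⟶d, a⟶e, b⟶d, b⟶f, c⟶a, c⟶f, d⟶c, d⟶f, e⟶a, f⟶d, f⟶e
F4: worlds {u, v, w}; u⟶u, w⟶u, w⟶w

F2, F3

This is the axiom for seriality; its first-order frame correspondent is ∀x ∃y Rxy.
F1: fails — world w2 has no successor.
F2: condition met.
F3: condition met.
F4: fails — world v has no successor.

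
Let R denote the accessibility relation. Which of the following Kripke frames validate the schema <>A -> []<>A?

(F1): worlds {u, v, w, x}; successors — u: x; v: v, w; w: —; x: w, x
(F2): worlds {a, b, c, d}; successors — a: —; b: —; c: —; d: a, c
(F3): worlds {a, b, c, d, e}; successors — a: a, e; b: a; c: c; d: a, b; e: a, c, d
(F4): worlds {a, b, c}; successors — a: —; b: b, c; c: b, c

Frame correspondent (Sahlqvist): forall x forall y forall z (Rxy & Rxz -> Ryz) — i.e. the Euclidean property.
(F1): fails — Rvw and Rvv but not Rwv.
(F2): fails — Rda and Rda but not Raa.
(F3): fails — Rae and Rae but not Ree.
(F4): satisfies the condition.
Valid on: (F4).

(F4)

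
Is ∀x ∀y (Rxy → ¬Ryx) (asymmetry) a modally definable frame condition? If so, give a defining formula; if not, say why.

Modal frame validity is preserved under surjective bounded morphisms.
The 5-cycle (worlds 0,1,2,3,4 with 0→1→2→3→4→0) is asymmetric. Mapping every world to a single reflexive point • is a surjective bounded morphism, and the reflexive point is not asymmetric (R•• but asymmetry requires ¬R••).
So no modal formula (or set of formulas) defines exactly the asymmetric frames.

No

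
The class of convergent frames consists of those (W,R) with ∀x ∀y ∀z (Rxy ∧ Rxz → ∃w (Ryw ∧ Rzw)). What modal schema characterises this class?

◇□p → □◇p

A defining formula is ◇□p → □◇p (the .2 axiom).
Suppose ◇□p→□◇p is valid. Take Rxy, Rxz and set V(p)={w : Ryw}. Then □p at y so ◇□p at x, so □◇p at x, so ◇p at z, giving w with Rzw and Ryw.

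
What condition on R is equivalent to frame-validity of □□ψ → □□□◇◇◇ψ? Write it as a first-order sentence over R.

This is a Sahlqvist (Geach-type) schema ◇^0□^2ψ → □^3◇^3ψ.
Minimal-valuation argument: fix x; take any y with xR^0y and any z with xR^3z. Set V(ψ) to the set of worlds R-reachable from y in exactly 2 steps. Then □^2ψ holds at y, so the antecedent holds at x; validity forces ◇^3ψ at z, giving a w with zR^3w and yR^2w.
First-order correspondent: ∀x ∀z (xR³z → ∃w (xR²w ∧ zR³w)).

∀x ∀z (xR³z → ∃w (xR²w ∧ zR³w))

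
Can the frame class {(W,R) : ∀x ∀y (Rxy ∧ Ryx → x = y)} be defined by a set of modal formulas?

Not modally definable

Modal frame validity is preserved under surjective bounded morphisms.
The 8-cycle (worlds a,b,c,d,e,f,g,h with a→b→c→d→e→f→g→h→a) is antisymmetric. Sending even-indexed worlds to • and odd-indexed worlds to ∘ is a surjective bounded morphism onto the two-world frame with •↔∘, which is not antisymmetric.
So no modal formula (or set of formulas) defines exactly the antisymmetric frames.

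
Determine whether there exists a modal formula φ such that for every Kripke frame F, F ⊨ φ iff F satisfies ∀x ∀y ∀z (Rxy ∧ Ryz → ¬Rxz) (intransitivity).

Any modally definable frame class is closed under surjective bounded morphisms.
The 5-cycle (worlds 0,1,2,3,4 with 0→1→2→3→4→0) is intransitive. Mapping every world to a single reflexive point • is a surjective bounded morphism; the reflexive point is not intransitive (R••∧R•• but R••).
So the class is not modally definable.

Not definable by any modal formula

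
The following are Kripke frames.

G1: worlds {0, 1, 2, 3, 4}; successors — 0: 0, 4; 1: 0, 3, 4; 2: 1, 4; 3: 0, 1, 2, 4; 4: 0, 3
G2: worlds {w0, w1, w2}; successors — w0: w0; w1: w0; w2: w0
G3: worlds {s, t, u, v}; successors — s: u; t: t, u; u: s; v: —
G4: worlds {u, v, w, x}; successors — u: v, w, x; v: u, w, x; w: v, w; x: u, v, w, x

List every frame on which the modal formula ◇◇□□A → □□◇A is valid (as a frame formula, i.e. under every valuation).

G1, G2, G4

This is the axiom for a generalized confluence (Geach) condition; its first-order frame correspondent is ∀x ∀y ∀z ((xR²y ∧ xR²z) → ∃w (yR²w ∧ zRw)).
G1: satisfies the condition.
G2: satisfies the condition.
G3: fails — sR²s, sR²s but no w with sR²w and sRw.
G4: satisfies the condition.
Valid on: G1, G2, G4.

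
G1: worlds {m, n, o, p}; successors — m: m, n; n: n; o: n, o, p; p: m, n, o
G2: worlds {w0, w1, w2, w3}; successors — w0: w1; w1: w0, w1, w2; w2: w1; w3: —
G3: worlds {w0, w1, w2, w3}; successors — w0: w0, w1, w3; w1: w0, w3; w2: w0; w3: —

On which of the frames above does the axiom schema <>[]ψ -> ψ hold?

The schema corresponds to symmetry: forall x forall y (Rxy -> Ryx).
G1: fails — Ron but not Rno.
G2: holds.
G3: fails — Rw1w3 but not Rw3w1.
Valid on: G2.

G2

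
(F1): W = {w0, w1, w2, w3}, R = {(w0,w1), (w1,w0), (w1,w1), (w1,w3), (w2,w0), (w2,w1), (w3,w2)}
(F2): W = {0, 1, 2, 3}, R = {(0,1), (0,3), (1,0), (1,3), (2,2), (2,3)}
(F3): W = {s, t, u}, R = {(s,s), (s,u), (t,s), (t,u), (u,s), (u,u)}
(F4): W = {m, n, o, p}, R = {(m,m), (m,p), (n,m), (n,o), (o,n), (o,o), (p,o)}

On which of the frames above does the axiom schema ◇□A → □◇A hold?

(F3)

The schema corresponds to convergence: ∀x ∀y ∀z (Rxy ∧ Rxz → ∃w (Ryw ∧ Rzw)).
(F1): fails — Rw1w1 and Rw1w3 but w1 and w3 have no common successor.
(F2): fails — R01 and R03 but 1 and 3 have no common successor.
(F3): condition met.
(F4): fails — Rmm and Rmp but m and p have no common successor.
Valid on: (F3).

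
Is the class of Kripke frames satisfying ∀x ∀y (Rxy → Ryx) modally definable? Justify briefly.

The condition is symmetry. A defining modal formula is q → □◇q.
Suppose q→□◇q is valid. Take Rxy and set V(q)={x}. Then q at x, so □◇q at x, so ◇q at y, so some z with Ryz has q; z=x, i.e. Ryx.

Yes — defined by q → □◇q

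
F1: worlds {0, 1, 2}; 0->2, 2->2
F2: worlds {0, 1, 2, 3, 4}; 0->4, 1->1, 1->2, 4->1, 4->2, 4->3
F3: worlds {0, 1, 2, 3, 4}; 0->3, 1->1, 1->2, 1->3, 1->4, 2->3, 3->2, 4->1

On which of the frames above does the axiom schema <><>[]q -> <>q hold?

This is the axiom for a generalized confluence (Geach) condition; its first-order frame correspondent is forall x forall y (x R^2 y -> exists w (yRw & xRw)).
F1: holds.
F2: fails — 0R²1 but no w with 1Rw and 0Rw.
F3: fails — 4R²2 but no w with 2Rw and 4Rw.
Valid on: F1.

F1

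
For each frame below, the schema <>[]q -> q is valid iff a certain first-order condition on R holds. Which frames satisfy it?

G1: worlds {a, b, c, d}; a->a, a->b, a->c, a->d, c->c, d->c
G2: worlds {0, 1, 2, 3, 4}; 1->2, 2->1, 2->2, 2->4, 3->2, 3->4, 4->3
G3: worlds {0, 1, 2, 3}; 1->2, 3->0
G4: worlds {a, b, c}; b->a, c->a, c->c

The schema corresponds to symmetry: forall x forall y (Rxy -> Ryx).
G1: fails — Rdc but not Rcd.
G2: fails — R32 but not R23.
G3: fails — R12 but not R21.
G4: fails — Rca but not Rac.

none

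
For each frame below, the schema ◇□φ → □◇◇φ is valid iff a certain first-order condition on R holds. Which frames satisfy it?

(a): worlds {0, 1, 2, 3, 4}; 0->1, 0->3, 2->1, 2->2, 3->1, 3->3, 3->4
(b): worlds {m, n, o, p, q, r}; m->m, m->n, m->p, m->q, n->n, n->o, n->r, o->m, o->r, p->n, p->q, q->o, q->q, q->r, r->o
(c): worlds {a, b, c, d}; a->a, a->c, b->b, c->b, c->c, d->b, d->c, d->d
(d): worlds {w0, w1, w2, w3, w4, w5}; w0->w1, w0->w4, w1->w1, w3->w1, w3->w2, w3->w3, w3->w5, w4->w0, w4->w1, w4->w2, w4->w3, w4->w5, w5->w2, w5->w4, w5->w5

(c)

This is the axiom for a generalized confluence (Geach) condition; its first-order frame correspondent is ∀x ∀y ∀z ((xRy ∧ xRz) → ∃w (yRw ∧ zR²w)).
(a): fails — 0R1, 0R1 but no w with 1Rw and 1R²w.
(b): fails — nRr, nRr but no w with rRw and rR²w.
(c): holds.
(d): fails — w3Rw1, w3Rw2 but no w with w1Rw and w2R²w.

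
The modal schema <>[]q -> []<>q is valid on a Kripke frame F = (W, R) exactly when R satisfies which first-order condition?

This is the .2 axiom.
It corresponds to convergence: forall x forall y forall z (Rxy & Rxz -> exists w (Ryw & Rzw)).

convergence: forall x forall y forall z (Rxy & Rxz -> exists w (Ryw & Rzw))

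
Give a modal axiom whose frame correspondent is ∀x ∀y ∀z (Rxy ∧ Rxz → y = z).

◇r → □r

The condition is partial functionality. The CD schema ◇r → □r defines it.
Suppose ◇r→□r is valid. Take Rxy, Rxz and set V(r)={y}. Then ◇r at x, so □r at x, so r at z, i.e. z=y.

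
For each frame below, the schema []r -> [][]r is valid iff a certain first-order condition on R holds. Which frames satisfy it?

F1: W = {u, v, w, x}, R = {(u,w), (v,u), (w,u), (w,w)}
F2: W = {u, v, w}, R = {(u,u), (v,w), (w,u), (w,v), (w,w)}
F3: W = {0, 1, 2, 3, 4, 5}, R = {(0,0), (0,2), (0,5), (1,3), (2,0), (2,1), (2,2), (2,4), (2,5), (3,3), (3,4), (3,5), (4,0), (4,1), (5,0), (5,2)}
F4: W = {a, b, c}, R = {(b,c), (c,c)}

Frame correspondent (Sahlqvist): forall x forall y forall z (Rxy & Ryz -> Rxz) — i.e. transitivity.
F1: fails — Rvu and Ruw but not Rvw.
F2: fails — Rvw and Rwu but not Rvu.
F3: fails — R34 and R40 but not R30.
F4: condition met.
Valid on: F4.

F4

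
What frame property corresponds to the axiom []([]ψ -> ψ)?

This schema is the T□ axiom.
It corresponds to shift-reflexivity: forall x forall y (Rxy -> Ryy).

shift-reflexivity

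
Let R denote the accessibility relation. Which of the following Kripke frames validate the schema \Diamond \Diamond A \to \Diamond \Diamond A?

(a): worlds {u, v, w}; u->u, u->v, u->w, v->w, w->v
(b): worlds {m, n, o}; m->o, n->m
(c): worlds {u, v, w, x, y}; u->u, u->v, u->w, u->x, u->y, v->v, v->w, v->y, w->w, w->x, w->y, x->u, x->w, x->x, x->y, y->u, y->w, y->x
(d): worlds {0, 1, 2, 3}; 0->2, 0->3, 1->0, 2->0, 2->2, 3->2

Frame correspondent (Sahlqvist): \forall x \forall y (x R^2 y \to \exists w (y = w \wedge x R^2 w)) — i.e. a generalized confluence (Geach) condition.
(a): satisfies the condition.
(b): satisfies the condition.
(c): satisfies the condition.
(d): satisfies the condition.

(a), (b), (c), (d)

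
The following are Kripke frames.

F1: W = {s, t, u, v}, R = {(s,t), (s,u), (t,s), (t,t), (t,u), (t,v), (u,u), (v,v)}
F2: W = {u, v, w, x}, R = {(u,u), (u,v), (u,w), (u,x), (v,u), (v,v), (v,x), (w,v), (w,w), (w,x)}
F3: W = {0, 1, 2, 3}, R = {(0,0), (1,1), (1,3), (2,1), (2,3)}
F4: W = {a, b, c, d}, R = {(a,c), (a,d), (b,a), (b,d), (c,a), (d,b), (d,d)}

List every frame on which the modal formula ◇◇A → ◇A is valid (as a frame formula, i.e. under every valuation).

This is the axiom for transitivity; its first-order frame correspondent is ∀x ∀y ∀z (Rxy ∧ Ryz → Rxz).
F1: fails — Rst and Rtv but not Rsv.
F2: fails — Rvu and Ruw but not Rvw.
F3: condition met.
F4: fails — Rba and Rac but not Rbc.
Valid on: F3.

F3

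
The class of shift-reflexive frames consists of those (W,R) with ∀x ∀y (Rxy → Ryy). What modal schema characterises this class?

□(□r → r)

The condition is shift-reflexivity. The T□ schema □(□r → r) defines it.
Suppose □(□r→r) is valid. Take Rxy and set V(r)={w : Ryw}. Then at y, □r holds; since □(□r→r) at x, □r→r at y, so r at y, i.e. Ryy.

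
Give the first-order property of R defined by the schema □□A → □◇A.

∀x ∀z (xRz → ∃w (xR²w ∧ zRw))

This is a Sahlqvist (Geach-type) schema ◇^0□^2A → □^1◇^1A.
Minimal-valuation argument: fix x; take any y with xR^0y and any z with xR^1z. Set V(A) to the set of worlds R-reachable from y in exactly 2 steps. Then □^2A holds at y, so the antecedent holds at x; validity forces ◇^1A at z, giving a w with zR^1w and yR^2w.
First-order correspondent: ∀x ∀z (xRz → ∃w (xR²w ∧ zRw)).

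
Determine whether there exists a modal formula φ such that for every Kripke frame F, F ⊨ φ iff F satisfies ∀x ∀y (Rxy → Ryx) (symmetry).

Yes — defined by q → □◇q

This is a Sahlqvist condition; the B axiom q → □◇q defines it.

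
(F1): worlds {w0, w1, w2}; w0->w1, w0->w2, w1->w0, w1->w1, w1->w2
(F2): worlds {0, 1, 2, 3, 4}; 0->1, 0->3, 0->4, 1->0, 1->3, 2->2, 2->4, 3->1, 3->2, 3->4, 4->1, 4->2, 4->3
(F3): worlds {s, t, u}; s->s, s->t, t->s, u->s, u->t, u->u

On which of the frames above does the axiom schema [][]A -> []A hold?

(F1), (F3)

This is the axiom for density; its first-order frame correspondent is forall x forall y (Rxy -> exists z (Rxz & Rzy)).
(F1): satisfies the condition.
(F2): fails — R10 but no z with R1z and Rz0.
(F3): satisfies the condition.
Valid on: (F1), (F3).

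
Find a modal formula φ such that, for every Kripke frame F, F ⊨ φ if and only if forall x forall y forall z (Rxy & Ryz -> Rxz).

The condition is transitivity. The 4 schema □q → □□q defines it.
Suppose □q→□□q is valid. Take Rxy, Ryz and set V(q)={w : Rxw}. Then □q at x, so □□q at x, so □q at y, so q at z, i.e. Rxz.

□q → □□q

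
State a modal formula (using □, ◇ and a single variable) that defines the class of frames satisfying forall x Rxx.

□r → r

A defining formula is □r → r (the T axiom).
Suppose □r→r is valid. At any x set V(r)={w : Rxw}. Then □r holds at x, so r holds at x, i.e. Rxx.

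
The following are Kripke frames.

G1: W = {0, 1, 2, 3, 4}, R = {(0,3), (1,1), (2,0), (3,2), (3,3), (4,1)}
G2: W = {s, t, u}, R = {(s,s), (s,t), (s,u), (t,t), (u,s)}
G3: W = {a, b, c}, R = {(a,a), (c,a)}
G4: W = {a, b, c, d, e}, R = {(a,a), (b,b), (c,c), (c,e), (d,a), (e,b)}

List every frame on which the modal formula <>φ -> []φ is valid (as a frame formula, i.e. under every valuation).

G3

Frame correspondent (Sahlqvist): forall x forall y forall z (Rxy & Rxz -> y = z) — i.e. partial functionality.
G1: fails — 3 sees both 2 and 3.
G2: fails — s sees both s and t.
G3: ✓.
G4: fails — c sees both c and e.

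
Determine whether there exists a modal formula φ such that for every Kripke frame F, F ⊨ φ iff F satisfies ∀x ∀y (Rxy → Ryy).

Definable; □(□q → q) defines it

The condition is shift-reflexivity. A defining modal formula is □(□q → q).
Suppose □(□q→q) is valid. Take Rxy and set V(q)={w : Ryw}. Then at y, □q holds; since □(□q→q) at x, □q→q at y, so q at y, i.e. Ryy.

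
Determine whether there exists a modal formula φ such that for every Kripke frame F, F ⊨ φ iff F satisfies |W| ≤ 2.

No — not modally definable

If a class were modally definable it would be closed under disjoint unions (Goldblatt–Thomason).
Any modal formula valid on each of 3 disjoint one-world frames is valid on their disjoint union (validity is preserved under disjoint unions). Each one-world frame has |W|=1≤2, but the union has |W|=3.
Hence having at most 2 worlds is not modally definable.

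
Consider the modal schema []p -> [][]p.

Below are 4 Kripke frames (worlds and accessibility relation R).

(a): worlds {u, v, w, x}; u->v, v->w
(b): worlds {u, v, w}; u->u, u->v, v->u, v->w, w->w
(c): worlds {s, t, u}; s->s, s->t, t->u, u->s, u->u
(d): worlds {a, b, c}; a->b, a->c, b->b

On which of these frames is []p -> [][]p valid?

(d)

This is the axiom for transitivity; its first-order frame correspondent is forall x forall y forall z (Rxy & Ryz -> Rxz).
(a): fails — Ruv and Rvw but not Ruw.
(b): fails — Ruv and Rvw but not Ruw.
(c): fails — Rus and Rst but not Rut.
(d): holds.
Valid on: (d).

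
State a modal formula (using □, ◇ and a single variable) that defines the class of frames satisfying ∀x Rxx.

This is reflexivity; the standard corresponding axiom is T: □ψ → ψ.

□ψ → ψ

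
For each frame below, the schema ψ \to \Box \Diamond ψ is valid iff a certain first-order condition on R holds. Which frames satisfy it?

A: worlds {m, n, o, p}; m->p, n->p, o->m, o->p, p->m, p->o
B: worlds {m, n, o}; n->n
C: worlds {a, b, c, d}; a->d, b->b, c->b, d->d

The schema corresponds to symmetry: \forall x \forall y (Rxy \to Ryx).
A: fails — Rom but not Rmo.
B: satisfies the condition.
C: fails — Rad but not Rda.

B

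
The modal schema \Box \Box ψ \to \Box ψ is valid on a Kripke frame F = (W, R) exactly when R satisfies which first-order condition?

density

Suppose □□ψ→□ψ is valid. Take Rxy and set V(ψ)={w : xR²w}. Then □□ψ at x, so □ψ at x, so ψ at y, i.e. ∃z(Rxz∧Rzy).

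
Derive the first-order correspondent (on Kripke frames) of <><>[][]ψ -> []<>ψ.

This is a Sahlqvist (Geach-type) schema ◇^2□^2ψ → □^1◇^1ψ.
Minimal-valuation argument: fix x; take any y with xR^2y and any z with xR^1z. Set V(ψ) to the set of worlds R-reachable from y in exactly 2 steps. Then □^2ψ holds at y, so the antecedent holds at x; validity forces ◇^1ψ at z, giving a w with zR^1w and yR^2w.
First-order correspondent: forall x forall y forall z ((x R^2 y & xRz) -> exists w (y R^2 w & zRw)).

forall x forall y forall z ((x R^2 y & xRz) -> exists w (y R^2 w & zRw))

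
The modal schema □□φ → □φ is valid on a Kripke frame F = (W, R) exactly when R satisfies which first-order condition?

Suppose □□φ→□φ is valid. Take Rxy and set V(φ)={w : xR²w}. Then □□φ at x, so □φ at x, so φ at y, i.e. ∃z(Rxz∧Rzy).

density: ∀x ∀y (Rxy → ∃z (Rxz ∧ Rzy))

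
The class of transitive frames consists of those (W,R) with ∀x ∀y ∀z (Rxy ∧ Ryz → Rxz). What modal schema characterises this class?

A defining formula is □ψ → □□ψ (the 4 axiom).
Suppose □ψ→□□ψ is valid. Take Rxy, Ryz and set V(ψ)={w : Rxw}. Then □ψ at x, so □□ψ at x, so □ψ at y, so ψ at z, i.e. Rxz.

□ψ → □□ψ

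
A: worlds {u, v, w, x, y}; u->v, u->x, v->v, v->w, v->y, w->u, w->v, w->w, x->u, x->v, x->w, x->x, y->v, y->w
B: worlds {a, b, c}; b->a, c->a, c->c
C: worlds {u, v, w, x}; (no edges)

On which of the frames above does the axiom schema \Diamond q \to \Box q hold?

C

This is the axiom for partial functionality; its first-order frame correspondent is \forall x \forall y \forall z (Rxy \wedge Rxz \to y = z).
A: fails — u sees both v and x.
B: fails — c sees both a and c.
C: holds.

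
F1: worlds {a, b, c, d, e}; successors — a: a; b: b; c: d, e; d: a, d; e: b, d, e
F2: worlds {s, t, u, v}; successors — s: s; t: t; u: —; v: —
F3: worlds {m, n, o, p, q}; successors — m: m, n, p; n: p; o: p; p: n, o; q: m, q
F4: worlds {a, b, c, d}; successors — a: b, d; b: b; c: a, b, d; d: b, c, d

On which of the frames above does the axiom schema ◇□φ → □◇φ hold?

F2, F4

The schema corresponds to convergence: ∀x ∀y ∀z (Rxy ∧ Rxz → ∃w (Ryw ∧ Rzw)).
F1: fails — Reb and Red but b and d have no common successor.
F2: ✓.
F3: fails — Rmn and Rmp but n and p have no common successor.
F4: ✓.
Valid on: F2, F4.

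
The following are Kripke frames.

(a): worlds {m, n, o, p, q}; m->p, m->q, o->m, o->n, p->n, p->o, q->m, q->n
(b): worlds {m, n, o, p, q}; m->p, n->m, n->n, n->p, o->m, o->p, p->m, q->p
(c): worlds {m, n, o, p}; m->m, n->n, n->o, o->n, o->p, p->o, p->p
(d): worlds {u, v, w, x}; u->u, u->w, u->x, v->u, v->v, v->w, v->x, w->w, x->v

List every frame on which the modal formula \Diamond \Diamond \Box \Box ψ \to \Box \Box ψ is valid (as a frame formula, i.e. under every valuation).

(c)

This is the axiom for a generalized confluence (Geach) condition; its first-order frame correspondent is \forall x \forall y \forall z ((x R^2 y \wedge x R^2 z) \to \exists w (y R^2 w \wedge z = w)).
(a): fails — mR²n, mR²m but no w with nR²w and m=w.
(b): fails — nR²m, nR²n but no w with mR²w and n=w.
(c): holds.
(d): fails — uR²w, uR²u but no t with wR²t and u=t.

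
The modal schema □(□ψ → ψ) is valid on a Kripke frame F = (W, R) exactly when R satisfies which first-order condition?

Suppose □(□ψ→ψ) is valid. Take Rxy and set V(ψ)={w : Ryw}. Then at y, □ψ holds; since □(□ψ→ψ) at x, □ψ→ψ at y, so ψ at y, i.e. Ryy.

shift-reflexivity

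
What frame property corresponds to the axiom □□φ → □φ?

density: ∀x ∀y (Rxy → ∃z (Rxz ∧ Rzy))

Suppose □□φ→□φ is valid. Take Rxy and set V(φ)={w : xR²w}. Then □□φ at x, so □φ at x, so φ at y, i.e. ∃z(Rxz∧Rzy).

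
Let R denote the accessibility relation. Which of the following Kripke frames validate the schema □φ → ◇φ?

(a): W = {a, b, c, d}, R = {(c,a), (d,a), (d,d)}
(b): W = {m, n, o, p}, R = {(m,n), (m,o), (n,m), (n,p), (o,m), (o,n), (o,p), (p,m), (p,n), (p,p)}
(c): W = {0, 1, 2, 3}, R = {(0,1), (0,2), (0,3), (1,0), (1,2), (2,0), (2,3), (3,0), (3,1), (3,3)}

(b), (c)

This is the axiom for seriality; its first-order frame correspondent is ∀x ∃y Rxy.
(a): fails — world a has no successor.
(b): satisfies the condition.
(c): satisfies the condition.
Valid on: (b), (c).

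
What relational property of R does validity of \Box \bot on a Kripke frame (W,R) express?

emptiness of R

This is the Ver axiom.
It corresponds to emptiness of R: \forall x \forall y \neg Rxy.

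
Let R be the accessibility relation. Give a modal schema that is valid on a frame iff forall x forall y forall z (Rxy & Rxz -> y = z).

◇r → □r

The condition is partial functionality. The CD schema ◇r → □r defines it.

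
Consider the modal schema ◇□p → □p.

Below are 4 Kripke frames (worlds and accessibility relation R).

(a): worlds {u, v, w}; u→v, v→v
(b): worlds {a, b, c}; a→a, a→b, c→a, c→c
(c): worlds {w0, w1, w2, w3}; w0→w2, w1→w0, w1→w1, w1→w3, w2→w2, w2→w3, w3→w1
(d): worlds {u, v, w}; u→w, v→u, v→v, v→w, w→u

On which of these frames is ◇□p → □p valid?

Frame correspondent (Sahlqvist): ∀x ∀y ∀z (Rxy ∧ Rxz → Ryz) — i.e. the Euclidean property.
(a): condition met.
(b): fails — Rab and Raa but not Rba.
(c): fails — Rw1w0 and Rw1w1 but not Rw0w1.
(d): fails — Ruw and Ruw but not Rww.
Valid on: (a).

(a)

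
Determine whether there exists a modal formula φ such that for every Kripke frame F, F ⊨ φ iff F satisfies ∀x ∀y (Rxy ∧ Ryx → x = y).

Any modally definable frame class is closed under surjective bounded morphisms.
The 4-cycle (worlds s,t,u,v with s→t→u→v→s) is antisymmetric. Sending even-indexed worlds to a and odd-indexed worlds to b is a surjective bounded morphism onto the two-world frame with a↔b, which is not antisymmetric.
Hence antisymmetry is not modally definable.

No — not modally definable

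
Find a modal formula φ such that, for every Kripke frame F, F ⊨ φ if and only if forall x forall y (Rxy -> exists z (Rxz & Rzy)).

□□ψ → □ψ

A defining formula is □□ψ → □ψ (the C4 axiom).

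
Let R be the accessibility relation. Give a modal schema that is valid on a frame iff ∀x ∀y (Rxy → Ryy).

□(□p → p)

This is shift-reflexivity; the standard corresponding axiom is T□: □(□p → p).
Suppose □(□p→p) is valid. Take Rxy and set V(p)={w : Ryw}. Then at y, □p holds; since □(□p→p) at x, □p→p at y, so p at y, i.e. Ryy.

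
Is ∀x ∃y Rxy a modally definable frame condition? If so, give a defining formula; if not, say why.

Yes — defined by □p → ◇p

This is a Sahlqvist condition; the D axiom □p → ◇p defines it.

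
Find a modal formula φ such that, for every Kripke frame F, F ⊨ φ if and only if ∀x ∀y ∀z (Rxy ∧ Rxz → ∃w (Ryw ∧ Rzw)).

A defining formula is ◇□p → □◇p (the .2 axiom).
Suppose ◇□p→□◇p is valid. Take Rxy, Rxz and set V(p)={w : Ryw}. Then □p at y so ◇□p at x, so □◇p at x, so ◇p at z, giving w with Rzw and Ryw.

◇□p → □◇p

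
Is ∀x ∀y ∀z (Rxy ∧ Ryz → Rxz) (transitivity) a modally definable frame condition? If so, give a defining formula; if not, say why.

Yes — defined by □r → □□r

Yes: it is transitivity, defined by the 4 schema □r → □□r.
Suppose □r→□□r is valid. Take Rxy, Ryz and set V(r)={w : Rxw}. Then □r at x, so □□r at x, so □r at y, so r at z, i.e. Rxz.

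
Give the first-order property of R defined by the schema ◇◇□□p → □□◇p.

∀x ∀y ∀z ((xR²y ∧ xR²z) → ∃w (yR²w ∧ zRw))

This is a Sahlqvist (Geach-type) schema ◇^2□^2p → □^2◇^1p.
First-order correspondent: ∀x ∀y ∀z ((xR²y ∧ xR²z) → ∃w (yR²w ∧ zRw)).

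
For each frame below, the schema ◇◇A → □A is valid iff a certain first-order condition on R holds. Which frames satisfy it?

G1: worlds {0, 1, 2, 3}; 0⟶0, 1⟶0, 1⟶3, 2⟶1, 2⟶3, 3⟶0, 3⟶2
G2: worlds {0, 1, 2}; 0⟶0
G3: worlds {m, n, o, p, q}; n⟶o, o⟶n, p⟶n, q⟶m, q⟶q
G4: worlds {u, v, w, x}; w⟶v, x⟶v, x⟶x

G2

Frame correspondent (Sahlqvist): ∀x ∀y ∀z ((xR²y ∧ xRz) → ∃w (y = w ∧ z = w)) — i.e. a generalized confluence (Geach) condition.
G1: fails — 1R²0, 1R3 but 0 ≠ 3.
G2: ✓.
G3: fails — nR²n, nRo but n ≠ o.
G4: fails — xR²v, xRx but v ≠ x.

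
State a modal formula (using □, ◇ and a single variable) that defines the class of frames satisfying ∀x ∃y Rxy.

A defining formula is □p → ◇p (the D axiom).
Suppose □p→◇p is valid. At any x set V(p)=W. Then □p at x, so ◇p at x, so x has a successor.

□p → ◇p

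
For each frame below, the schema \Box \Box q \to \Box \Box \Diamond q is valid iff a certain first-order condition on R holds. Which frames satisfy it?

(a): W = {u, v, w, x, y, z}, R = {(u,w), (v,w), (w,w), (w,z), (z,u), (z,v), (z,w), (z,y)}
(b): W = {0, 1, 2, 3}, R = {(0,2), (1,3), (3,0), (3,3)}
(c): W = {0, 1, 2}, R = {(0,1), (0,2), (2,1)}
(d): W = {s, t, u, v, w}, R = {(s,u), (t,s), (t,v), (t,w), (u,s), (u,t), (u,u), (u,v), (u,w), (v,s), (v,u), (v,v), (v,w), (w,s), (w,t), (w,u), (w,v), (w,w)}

(d)

Frame correspondent (Sahlqvist): \forall x \forall z (x R^2 z \to \exists w (x R^2 w \wedge zRw)) — i.e. a generalized confluence (Geach) condition.
(a): fails — wR²y but no t with wR²t and yRt.
(b): fails — 1R²0 but no w with 1R²w and 0Rw.
(c): fails — 0R²1 but no w with 0R²w and 1Rw.
(d): satisfies the condition.
Valid on: (d).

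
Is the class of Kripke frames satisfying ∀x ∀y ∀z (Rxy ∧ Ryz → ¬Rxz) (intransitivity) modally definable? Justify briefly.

Any modally definable frame class is closed under surjective bounded morphisms.
The 3-cycle (worlds a,b,c with a→b→c→a) is intransitive. Mapping every world to a single reflexive point • is a surjective bounded morphism; the reflexive point is not intransitive (R••∧R•• but R••).
So no modal formula (or set of formulas) defines exactly the intransitive frames.

Not modally definable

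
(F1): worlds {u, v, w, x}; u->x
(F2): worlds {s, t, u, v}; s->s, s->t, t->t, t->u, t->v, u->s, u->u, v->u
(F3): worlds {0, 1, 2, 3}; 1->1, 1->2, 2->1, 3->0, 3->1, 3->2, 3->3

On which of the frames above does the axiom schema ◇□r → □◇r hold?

This is the axiom for convergence; its first-order frame correspondent is ∀x ∀y ∀z (Rxy ∧ Rxz → ∃w (Ryw ∧ Rzw)).
(F1): fails — Rux and Rux but x and x have no common successor.
(F2): holds.
(F3): fails — R32 and R30 but 2 and 0 have no common successor.

(F2)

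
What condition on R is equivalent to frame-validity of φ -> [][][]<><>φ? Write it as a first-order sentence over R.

This is a Sahlqvist (Geach-type) schema ◇^0□^0φ → □^3◇^2φ.
Minimal-valuation argument: fix x; take any y with xR^0y and any z with xR^3z. Set V(φ) to the set of worlds R-reachable from y in exactly 0 steps. Then □^0φ holds at y, so the antecedent holds at x; validity forces ◇^2φ at z, giving a w with zR^2w and yR^0w.
First-order correspondent: forall x forall z (x R^3 z -> exists w (x = w & z R^2 w)).

forall x forall z (x R^3 z -> exists w (x = w & z R^2 w))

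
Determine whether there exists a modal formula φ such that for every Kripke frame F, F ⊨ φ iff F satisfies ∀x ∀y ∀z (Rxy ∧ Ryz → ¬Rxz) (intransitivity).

Modal frame validity is preserved under surjective bounded morphisms.
The 3-cycle (worlds 0,1,2 with 0→1→2→0) is intransitive. Mapping every world to a single reflexive point • is a surjective bounded morphism; the reflexive point is not intransitive (R••∧R•• but R••).
So the class is not modally definable.

No — not modally definable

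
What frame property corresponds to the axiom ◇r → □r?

This schema is the CD axiom.
Its frame correspondent is partial functionality — ∀x ∀y ∀z (Rxy ∧ Rxz → y = z).

partial functionality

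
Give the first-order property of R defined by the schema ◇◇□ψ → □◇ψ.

This is a Sahlqvist (Geach-type) schema ◇^2□^1ψ → □^1◇^1ψ.
Minimal-valuation argument: fix x; take any y with xR^2y and any z with xR^1z. Set V(ψ) to the set of worlds R-reachable from y in exactly 1 step. Then □^1ψ holds at y, so the antecedent holds at x; validity forces ◇^1ψ at z, giving a w with zR^1w and yR^1w.
First-order correspondent: ∀x ∀y ∀z ((xR²y ∧ xRz) → ∃w (yRw ∧ zRw)).

∀x ∀y ∀z ((xR²y ∧ xRz) → ∃w (yRw ∧ zRw))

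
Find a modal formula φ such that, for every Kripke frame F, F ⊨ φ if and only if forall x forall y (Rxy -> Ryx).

q → □◇q

A defining formula is q → □◇q (the B axiom).
Suppose q→□◇q is valid. Take Rxy and set V(q)={x}. Then q at x, so □◇q at x, so ◇q at y, so some z with Ryz has q; z=x, i.e. Ryx.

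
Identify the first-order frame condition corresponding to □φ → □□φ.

transitivity

Suppose □φ→□□φ is valid. Take Rxy, Ryz and set V(φ)={w : Rxw}. Then □φ at x, so □□φ at x, so □φ at y, so φ at z, i.e. Rxz.
The converse is a direct semantic check.
So the correspondent is transitivity.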